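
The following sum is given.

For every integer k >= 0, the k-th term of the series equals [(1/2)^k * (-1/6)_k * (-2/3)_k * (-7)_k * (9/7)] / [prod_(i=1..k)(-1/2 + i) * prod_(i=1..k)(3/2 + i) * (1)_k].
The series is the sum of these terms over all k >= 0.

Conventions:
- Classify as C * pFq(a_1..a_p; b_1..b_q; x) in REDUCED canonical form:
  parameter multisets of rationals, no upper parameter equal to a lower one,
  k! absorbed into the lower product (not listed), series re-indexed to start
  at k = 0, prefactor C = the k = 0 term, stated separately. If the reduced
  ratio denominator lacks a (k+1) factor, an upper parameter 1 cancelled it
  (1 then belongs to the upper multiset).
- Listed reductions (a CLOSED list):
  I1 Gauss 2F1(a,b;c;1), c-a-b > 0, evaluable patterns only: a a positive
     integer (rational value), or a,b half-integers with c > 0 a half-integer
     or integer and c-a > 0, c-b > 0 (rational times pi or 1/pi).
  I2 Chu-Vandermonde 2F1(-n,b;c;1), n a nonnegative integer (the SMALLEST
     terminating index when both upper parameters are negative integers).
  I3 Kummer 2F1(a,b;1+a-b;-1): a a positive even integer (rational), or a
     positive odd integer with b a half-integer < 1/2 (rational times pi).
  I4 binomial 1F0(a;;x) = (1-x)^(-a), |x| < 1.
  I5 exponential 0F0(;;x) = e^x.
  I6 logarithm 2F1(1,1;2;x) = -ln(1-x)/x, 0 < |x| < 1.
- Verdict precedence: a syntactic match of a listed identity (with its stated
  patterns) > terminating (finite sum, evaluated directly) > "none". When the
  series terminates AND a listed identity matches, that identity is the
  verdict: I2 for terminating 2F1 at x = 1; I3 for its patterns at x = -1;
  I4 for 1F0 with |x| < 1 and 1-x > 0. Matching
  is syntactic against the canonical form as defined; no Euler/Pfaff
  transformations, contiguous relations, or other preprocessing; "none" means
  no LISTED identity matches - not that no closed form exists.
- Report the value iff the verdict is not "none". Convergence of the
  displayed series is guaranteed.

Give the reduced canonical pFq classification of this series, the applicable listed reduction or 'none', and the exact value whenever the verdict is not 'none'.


The series (x = 1/2) is 3F2: upper {-7, -2/3, -1/6}, lower {1/2, 5/2}, prefactor 9/7. Verdict: terminating - no listed pattern fits, but -7 in the upper list cuts the series at k = 7; direct evaluation. Value: 353905852595/387807909489.

First insight: t_0 = 9/7 here, and the lower running product (prefactor 9/7) is a rising factorial.
Term ratio: r(k) = (1/2) * (k-7) (k-2/3) (k-1/6) / [(k+1/2) (k+5/2) (k+1)] - rational; roots negated = parameters, x = (1/2), C = 9/7.


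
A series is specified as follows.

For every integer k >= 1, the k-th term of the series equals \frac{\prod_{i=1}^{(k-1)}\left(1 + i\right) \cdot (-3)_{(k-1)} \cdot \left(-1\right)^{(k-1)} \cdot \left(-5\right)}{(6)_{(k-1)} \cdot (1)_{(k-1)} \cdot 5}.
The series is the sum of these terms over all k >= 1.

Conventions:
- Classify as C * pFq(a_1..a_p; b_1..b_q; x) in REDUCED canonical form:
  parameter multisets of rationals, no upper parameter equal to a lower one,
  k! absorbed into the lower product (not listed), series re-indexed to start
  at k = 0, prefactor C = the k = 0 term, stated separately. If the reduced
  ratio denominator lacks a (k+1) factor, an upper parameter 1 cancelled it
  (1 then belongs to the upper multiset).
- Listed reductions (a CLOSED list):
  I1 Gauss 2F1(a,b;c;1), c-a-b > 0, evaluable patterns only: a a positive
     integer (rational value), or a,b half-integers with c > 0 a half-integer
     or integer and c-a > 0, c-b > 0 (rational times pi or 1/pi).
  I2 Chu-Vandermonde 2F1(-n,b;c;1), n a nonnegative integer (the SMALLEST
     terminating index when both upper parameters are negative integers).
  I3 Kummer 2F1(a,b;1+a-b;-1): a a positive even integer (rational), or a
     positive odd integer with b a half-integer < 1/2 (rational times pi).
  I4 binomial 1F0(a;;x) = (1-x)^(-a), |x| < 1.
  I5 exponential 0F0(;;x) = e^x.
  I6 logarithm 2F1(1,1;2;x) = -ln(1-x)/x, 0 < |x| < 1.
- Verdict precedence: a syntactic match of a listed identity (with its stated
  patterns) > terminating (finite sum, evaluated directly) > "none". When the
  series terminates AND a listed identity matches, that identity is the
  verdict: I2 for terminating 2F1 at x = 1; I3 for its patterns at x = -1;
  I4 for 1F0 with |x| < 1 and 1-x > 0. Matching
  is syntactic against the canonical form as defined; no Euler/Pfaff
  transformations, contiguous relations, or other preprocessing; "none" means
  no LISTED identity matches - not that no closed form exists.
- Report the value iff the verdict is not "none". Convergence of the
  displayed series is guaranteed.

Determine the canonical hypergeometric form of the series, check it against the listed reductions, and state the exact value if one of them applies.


At argument -1: a 2F1 with upper {-3, 2}, lower {6}, scaled by C = -1. Verdict at x = -1: the Kummer evaluation I3 matches (x = -1; c = 6 equals 1+a-b for upper {-3, 2}: listed pattern). Hence: -\frac{5}{2}.

Key step: t_0 being -1, the constant factors (C = -1, x = -1) combine into one prefactor.
Term ratio: r(k) = -1 * (k-3) (k+2) / [(k+6) (k+1)] ; factor over Q: parameters, x = -1, and C = -1.


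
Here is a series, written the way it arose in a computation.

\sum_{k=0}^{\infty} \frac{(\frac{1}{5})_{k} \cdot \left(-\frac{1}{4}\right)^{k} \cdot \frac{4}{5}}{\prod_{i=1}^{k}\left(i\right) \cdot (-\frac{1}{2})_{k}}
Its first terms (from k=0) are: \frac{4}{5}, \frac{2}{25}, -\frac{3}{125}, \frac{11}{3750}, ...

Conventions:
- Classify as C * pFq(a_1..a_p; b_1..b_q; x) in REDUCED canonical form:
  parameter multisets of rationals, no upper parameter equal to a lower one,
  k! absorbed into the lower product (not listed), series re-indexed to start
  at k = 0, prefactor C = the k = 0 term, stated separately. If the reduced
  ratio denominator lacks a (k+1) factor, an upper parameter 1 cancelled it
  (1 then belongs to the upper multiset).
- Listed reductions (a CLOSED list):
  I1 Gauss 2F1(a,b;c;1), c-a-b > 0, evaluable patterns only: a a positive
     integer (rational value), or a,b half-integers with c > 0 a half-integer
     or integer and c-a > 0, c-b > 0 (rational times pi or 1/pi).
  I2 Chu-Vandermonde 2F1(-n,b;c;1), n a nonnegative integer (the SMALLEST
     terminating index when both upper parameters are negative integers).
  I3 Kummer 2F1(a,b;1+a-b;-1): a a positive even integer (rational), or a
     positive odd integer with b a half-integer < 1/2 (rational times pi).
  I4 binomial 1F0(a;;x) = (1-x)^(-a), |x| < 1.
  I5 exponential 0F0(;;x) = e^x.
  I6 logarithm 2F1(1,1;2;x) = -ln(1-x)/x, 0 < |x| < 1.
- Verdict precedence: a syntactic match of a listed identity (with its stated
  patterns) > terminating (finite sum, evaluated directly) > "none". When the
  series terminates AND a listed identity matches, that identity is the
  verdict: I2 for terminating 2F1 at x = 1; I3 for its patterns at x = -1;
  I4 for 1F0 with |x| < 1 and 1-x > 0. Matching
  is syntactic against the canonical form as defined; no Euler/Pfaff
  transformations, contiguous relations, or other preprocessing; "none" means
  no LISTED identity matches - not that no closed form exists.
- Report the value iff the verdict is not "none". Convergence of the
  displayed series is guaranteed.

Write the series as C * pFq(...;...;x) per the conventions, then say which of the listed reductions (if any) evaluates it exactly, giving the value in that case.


At argument -\frac{1}{4}: a 1F1 with upper {\frac{1}{5}}, lower {-\frac{1}{2}}, scaled by C = \frac{4}{5}. Verdict: none (x = -\frac{1}{4}): each listed identity misses the multisets {\frac{1}{5}} ; {-\frac{1}{2}}.

The tell: x = -\frac{1}{4} and the product of the first k integers (C = 4/5, x = -1/4) is k!.
Consecutive-term ratio: r(k) = -\frac{1}{4} * (k+\frac{1}{5}) / [(k-\frac{1}{2}) (k+1)] - rational; roots negated = parameters, x = -\frac{1}{4}, C = \frac{4}{5}.


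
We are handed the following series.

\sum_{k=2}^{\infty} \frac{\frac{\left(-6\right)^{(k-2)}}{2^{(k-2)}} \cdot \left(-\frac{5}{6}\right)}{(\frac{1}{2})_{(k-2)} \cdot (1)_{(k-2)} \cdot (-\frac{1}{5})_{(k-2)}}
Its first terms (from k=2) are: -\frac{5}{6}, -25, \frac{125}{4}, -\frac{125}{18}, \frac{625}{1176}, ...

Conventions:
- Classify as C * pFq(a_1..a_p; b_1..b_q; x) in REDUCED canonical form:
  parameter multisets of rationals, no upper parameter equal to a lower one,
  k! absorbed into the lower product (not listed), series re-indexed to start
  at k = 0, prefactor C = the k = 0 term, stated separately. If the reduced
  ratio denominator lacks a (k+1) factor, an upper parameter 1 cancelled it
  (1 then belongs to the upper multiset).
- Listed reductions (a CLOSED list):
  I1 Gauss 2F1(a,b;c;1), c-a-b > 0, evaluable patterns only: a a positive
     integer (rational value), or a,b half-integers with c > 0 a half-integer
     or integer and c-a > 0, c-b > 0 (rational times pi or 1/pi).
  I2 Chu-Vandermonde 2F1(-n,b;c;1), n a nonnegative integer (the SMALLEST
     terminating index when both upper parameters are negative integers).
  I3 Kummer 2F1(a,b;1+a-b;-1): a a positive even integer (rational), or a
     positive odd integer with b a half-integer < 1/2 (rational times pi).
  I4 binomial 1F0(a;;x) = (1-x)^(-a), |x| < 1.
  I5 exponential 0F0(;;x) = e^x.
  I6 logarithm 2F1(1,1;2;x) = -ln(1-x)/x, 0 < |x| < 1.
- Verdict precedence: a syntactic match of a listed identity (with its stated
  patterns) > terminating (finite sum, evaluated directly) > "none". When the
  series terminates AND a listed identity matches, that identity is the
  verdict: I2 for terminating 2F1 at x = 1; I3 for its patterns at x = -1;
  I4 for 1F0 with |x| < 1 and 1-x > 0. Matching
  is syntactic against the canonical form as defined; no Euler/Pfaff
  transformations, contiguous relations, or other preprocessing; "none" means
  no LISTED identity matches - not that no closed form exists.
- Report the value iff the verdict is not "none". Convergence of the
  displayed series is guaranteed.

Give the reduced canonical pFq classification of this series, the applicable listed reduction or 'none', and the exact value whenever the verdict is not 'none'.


x = -3 here; the reduced form reads 0F2, upper {-}, lower {-\frac{1}{5}, \frac{1}{2}}, C = -\frac{5}{6}. Verdict: none (x = -3): each listed identity misses the multisets {-} ; {-\frac{1}{5}, \frac{1}{2}}.

Key step: t_0 = -\frac{5}{6} here, and (1)_k (C = -5/6, x = -3) is k! itself.
Adjacent-term ratio: r(k) = -3 * 1 / [(k-\frac{1}{5}) (k+\frac{1}{2}) (k+1)] - rational; roots negated = parameters, x = -3, C = -\frac{5}{6}.


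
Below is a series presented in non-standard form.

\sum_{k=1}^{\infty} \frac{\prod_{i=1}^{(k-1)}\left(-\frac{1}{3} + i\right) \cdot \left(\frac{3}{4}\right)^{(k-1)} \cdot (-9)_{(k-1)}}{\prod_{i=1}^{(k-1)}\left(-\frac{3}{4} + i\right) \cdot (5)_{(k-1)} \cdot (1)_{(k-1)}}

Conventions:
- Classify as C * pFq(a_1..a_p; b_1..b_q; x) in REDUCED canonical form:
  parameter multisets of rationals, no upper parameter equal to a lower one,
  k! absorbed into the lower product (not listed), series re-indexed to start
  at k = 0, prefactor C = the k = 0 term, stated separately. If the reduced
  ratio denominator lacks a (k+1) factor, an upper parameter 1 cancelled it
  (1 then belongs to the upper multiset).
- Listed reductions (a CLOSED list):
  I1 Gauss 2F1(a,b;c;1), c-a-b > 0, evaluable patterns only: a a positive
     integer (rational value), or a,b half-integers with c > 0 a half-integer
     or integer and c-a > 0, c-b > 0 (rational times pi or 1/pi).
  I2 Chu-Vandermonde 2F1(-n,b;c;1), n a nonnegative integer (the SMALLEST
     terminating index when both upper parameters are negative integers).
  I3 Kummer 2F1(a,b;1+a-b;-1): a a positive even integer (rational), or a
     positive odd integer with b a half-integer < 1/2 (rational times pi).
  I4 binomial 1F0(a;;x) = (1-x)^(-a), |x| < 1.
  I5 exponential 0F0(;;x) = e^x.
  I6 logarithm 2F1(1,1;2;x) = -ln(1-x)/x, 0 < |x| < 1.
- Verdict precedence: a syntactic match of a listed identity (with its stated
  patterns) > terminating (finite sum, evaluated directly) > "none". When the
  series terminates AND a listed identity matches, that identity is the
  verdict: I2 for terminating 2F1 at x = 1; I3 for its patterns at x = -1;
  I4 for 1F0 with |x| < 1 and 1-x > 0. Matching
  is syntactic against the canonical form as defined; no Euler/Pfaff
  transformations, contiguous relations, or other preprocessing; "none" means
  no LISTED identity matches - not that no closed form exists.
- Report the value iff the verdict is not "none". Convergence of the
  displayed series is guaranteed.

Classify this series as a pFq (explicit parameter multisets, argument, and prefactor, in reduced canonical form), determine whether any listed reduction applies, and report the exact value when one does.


Prefactor 1, argument \frac{3}{4}: 2F2 with upper {-9, \frac{2}{3}} over lower {\frac{1}{4}, 5}. Verdict: terminating - upper -9 stops the sum at k = 9; the 10 terms are added exactly. Value: -\frac{327048508898}{404725946625}.

The tell: with t_0 = 1, the lower running product (C = 1) is a rising factorial.
Term ratio: r(k) = \frac{3}{4} * (k-9) (k+\frac{2}{3}) / [(k+\frac{1}{4}) (k+5) (k+1)] - rational; roots negated = parameters, x = \frac{3}{4}, C = 1.


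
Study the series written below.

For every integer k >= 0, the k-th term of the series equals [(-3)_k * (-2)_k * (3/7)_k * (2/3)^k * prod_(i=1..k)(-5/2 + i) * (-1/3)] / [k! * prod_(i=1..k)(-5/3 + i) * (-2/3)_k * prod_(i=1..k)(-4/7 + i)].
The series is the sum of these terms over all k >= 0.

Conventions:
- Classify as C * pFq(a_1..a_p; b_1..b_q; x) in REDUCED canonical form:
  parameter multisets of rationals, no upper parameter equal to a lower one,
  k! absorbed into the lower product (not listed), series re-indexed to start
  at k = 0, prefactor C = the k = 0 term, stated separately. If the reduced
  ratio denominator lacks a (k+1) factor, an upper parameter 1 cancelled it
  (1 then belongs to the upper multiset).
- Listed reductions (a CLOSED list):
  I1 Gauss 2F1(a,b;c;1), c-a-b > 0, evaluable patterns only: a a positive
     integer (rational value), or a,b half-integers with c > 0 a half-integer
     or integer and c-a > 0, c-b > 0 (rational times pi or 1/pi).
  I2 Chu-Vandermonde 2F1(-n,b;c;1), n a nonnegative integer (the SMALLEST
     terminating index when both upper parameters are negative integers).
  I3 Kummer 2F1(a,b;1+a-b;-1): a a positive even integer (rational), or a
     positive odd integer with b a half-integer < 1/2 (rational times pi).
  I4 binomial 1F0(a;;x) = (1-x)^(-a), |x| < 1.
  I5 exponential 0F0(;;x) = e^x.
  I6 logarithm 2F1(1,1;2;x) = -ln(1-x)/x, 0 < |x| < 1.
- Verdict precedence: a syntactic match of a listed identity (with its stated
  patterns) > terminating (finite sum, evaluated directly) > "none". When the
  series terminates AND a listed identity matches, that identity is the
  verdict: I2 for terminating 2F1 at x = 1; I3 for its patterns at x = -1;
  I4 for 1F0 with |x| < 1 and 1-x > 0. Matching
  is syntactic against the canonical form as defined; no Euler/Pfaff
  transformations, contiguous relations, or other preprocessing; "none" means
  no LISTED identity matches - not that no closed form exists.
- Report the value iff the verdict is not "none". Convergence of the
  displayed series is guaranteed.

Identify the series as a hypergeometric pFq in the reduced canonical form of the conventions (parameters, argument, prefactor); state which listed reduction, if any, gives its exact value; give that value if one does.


At argument 2/3: a 3F2 with upper {-3, -2, -3/2}, lower {-2/3, -2/3}, scaled by C = -1/3. Verdict: terminating. (-2)_k vanishes past k = 2, leaving a 3-term sum, computed directly. Exact value: -28/3.

First insight: with t_0 = -1/3, the running product (C = -1/3, x = 2/3) telescopes to a rising factorial.
Ratio: r(k) = (2/3) * (k-3) (k-2) (k-3/2) / [(k-2/3) (k-2/3) (k+1)] - poly over poly, x = (2/3) from leading terms; C = -1/3 at k = 0.


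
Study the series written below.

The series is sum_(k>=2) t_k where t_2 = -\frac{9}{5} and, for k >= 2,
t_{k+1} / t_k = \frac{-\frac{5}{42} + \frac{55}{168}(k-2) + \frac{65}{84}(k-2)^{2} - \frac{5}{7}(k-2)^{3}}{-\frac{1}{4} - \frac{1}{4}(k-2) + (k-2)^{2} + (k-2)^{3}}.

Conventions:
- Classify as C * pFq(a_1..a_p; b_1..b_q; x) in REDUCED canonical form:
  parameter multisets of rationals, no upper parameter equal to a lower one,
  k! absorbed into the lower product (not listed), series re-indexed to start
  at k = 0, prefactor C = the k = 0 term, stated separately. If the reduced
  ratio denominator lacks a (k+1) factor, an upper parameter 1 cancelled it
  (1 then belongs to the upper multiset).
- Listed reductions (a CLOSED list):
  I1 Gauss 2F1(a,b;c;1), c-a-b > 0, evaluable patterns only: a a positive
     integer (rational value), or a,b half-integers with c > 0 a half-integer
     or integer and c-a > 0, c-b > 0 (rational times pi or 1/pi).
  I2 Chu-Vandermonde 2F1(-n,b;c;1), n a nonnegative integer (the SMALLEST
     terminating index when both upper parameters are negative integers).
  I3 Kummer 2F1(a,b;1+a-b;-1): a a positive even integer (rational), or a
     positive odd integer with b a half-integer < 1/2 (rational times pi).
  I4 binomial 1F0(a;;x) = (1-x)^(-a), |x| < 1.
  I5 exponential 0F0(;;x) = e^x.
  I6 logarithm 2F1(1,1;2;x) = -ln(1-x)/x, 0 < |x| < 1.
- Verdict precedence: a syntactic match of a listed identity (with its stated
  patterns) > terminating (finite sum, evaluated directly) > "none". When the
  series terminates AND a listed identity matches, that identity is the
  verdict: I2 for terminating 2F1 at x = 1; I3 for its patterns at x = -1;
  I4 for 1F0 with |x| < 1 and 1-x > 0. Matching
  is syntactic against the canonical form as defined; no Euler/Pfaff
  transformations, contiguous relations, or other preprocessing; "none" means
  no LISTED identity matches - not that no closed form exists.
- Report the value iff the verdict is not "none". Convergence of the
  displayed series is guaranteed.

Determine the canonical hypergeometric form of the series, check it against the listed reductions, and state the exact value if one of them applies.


The series (x = -\frac{5}{7}) is 2F1: upper {-\frac{4}{3}, -\frac{1}{4}}, lower {-\frac{1}{2}}, prefactor -\frac{9}{5}. Verdict: none (x = -\frac{5}{7}): each listed identity misses the multisets {-\frac{4}{3}, -\frac{1}{4}} ; {-\frac{1}{2}}.

Key observation: x = -\frac{5}{7} and cancel k + 1/2 from the displayed ratio first; then C = -9/5.
Adjacent-term ratio: r(k) = -\frac{5}{7} * (k-\frac{4}{3}) (k-\frac{1}{4}) / [(k-\frac{1}{2}) (k+1)] - rational in k. x = -\frac{5}{7}; t_0 = -\frac{9}{5}; negate the roots.


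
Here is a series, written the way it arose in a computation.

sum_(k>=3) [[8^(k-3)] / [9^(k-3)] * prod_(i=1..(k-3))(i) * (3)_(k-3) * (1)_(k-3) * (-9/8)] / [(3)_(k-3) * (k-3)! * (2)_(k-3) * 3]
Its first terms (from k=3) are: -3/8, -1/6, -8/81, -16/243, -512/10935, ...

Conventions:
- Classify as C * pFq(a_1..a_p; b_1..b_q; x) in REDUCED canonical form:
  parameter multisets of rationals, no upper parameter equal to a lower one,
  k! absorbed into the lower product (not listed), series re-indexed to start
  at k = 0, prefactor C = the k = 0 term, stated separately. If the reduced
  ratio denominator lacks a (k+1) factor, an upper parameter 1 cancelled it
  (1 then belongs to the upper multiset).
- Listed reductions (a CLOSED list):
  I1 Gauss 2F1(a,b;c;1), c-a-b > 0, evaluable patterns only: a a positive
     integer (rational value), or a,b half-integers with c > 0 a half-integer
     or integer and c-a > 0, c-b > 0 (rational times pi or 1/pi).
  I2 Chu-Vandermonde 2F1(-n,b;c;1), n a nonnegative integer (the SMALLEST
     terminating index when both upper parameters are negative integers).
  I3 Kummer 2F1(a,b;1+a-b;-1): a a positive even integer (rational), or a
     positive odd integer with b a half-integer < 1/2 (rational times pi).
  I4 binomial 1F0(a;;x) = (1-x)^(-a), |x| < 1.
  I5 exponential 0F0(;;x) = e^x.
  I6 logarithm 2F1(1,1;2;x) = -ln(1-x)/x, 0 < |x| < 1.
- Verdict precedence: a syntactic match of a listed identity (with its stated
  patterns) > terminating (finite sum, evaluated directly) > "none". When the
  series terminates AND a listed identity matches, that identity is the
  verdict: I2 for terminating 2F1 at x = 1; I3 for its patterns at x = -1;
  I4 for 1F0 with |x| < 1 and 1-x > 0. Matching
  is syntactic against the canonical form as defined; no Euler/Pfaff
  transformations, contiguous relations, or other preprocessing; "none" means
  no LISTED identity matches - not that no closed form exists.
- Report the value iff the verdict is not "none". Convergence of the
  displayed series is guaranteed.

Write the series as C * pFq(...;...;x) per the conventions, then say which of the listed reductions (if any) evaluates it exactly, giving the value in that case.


The tell: t_0 = -3/8 here, and the constant factors (C = -3/8, x = 8/9) combine into one prefactor.
Term ratio: r(k) = (8/9) * (k+1) (k+1) / [(k+2) (k+1)] - rational in k. x = (8/9); t_0 = -3/8; negate the roots.

The series (x = 8/9) is 2F1: upper {1, 1}, lower {2}, prefactor -3/8. Verdict: the logarithmic series (I6) applies (the logarithm: parameters (1,1;2), x = 8/9). Value: (27/64) * ln(1/9).


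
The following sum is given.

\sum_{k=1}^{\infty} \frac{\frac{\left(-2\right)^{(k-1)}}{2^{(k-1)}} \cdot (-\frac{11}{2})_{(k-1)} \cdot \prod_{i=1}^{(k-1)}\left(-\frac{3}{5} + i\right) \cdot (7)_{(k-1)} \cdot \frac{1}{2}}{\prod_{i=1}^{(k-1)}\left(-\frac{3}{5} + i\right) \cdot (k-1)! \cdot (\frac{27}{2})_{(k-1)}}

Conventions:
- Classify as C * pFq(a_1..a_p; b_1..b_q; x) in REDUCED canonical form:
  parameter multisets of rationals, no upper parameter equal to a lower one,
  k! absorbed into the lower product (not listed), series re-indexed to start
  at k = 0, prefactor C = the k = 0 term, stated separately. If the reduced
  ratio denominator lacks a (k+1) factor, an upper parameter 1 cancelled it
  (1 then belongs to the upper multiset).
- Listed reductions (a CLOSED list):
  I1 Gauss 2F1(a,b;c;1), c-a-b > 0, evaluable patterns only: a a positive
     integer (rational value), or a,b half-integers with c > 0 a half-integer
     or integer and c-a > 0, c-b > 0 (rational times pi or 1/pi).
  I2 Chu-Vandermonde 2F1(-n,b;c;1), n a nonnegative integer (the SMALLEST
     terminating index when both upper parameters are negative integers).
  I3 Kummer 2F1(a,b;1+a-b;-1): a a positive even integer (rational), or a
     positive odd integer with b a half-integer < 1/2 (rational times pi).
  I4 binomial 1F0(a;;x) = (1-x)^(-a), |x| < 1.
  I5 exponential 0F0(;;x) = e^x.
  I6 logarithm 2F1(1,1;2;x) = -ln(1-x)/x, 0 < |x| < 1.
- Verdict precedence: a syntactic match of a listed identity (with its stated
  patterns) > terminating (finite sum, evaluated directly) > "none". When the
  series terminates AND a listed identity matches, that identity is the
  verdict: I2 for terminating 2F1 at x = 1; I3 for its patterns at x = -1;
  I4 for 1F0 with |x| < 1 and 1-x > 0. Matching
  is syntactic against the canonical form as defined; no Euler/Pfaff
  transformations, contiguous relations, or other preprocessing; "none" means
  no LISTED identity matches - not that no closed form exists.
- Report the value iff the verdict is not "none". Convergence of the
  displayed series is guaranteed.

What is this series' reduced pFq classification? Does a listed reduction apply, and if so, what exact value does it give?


x = -1 here; the reduced form reads 2F1, upper {-\frac{11}{2}, 7}, lower {\frac{27}{2}}, C = \frac{1}{2}. Verdict (x = -1): Kummer's theorem (I3) applies (x = -1; c = \frac{27}{2} equals 1+a-b for upper {-\frac{11}{2}, 7}: listed pattern). Sum: \frac{929553625}{536870912} \cdot \pi.

Key step: with t_0 = \frac{1}{2}, the parameter 2/5 appears in both the upper and lower lists and cancels.
Consecutive-term ratio: r(k) = -1 * (k-\frac{11}{2}) (k+7) / [(k+\frac{27}{2}) (k+1)] - rational; roots negated = parameters, x = -1, C = \frac{1}{2}.


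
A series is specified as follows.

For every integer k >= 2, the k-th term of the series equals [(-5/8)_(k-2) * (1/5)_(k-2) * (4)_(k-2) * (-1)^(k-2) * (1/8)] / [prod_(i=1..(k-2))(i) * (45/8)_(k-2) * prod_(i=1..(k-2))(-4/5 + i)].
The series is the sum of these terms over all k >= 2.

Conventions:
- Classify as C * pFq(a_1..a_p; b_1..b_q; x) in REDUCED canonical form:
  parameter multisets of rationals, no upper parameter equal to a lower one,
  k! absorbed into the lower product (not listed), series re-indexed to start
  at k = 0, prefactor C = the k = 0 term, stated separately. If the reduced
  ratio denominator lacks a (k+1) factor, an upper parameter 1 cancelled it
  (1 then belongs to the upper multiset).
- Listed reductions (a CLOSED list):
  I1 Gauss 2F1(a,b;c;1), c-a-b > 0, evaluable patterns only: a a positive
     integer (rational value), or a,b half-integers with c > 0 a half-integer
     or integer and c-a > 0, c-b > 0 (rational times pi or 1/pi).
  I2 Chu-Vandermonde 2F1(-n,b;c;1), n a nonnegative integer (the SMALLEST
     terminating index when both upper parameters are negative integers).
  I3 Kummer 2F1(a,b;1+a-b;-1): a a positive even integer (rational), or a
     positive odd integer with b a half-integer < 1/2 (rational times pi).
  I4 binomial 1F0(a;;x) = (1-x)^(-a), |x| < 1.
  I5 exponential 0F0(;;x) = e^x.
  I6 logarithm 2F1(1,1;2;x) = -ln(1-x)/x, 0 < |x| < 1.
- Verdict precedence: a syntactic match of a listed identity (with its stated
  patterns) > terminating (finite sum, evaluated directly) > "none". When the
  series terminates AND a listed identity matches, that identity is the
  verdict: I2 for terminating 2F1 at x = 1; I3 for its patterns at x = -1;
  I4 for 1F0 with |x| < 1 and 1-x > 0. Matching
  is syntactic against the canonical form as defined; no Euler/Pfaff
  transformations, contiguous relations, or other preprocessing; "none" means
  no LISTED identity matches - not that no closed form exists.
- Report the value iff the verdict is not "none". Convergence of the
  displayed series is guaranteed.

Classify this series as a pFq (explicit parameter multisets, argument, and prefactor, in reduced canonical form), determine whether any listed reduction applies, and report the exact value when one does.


Classification (C = 1/8): 2F1 with upper {-5/8, 4}, lower {45/8}, argument x = -1. Verdict: Kummer (I3) applies (x = -1; c = 45/8 equals 1+a-b for upper {-5/8, 4}: listed pattern). Its exact value is 1073/6144.

First insight: with t_0 = 1/8, the parameter 1/5 appears in both the upper and lower lists and cancels.
Step ratio: r(k) = (-1) * (k-5/8) (k+4) / [(k+45/8) (k+1)] - rational; roots negated = parameters, x = (-1), C = 1/8.


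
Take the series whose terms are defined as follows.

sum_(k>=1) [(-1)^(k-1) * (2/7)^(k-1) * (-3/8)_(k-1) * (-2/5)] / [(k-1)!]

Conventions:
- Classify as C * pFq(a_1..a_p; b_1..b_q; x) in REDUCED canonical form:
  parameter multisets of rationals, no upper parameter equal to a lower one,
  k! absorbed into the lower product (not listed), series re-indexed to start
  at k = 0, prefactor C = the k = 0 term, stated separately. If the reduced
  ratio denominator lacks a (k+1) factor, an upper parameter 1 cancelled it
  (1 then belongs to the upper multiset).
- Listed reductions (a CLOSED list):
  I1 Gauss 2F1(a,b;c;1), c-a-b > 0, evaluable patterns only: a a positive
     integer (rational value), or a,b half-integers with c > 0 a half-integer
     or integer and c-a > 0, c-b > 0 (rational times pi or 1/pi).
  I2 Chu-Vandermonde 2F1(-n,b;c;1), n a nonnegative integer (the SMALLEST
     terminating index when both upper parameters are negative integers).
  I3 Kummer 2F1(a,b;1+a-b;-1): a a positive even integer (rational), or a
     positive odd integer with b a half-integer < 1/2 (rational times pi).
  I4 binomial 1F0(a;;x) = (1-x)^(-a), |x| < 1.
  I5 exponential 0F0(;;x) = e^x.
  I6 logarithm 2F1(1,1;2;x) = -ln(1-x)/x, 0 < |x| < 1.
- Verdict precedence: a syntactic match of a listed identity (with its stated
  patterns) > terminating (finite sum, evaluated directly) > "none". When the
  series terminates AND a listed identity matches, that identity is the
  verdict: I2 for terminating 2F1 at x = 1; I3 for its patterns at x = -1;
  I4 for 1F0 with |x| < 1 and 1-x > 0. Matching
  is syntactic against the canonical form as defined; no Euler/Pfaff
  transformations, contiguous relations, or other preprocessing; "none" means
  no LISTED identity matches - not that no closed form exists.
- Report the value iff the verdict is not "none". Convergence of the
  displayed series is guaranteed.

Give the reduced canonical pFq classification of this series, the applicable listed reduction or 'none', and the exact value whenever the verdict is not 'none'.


The tell: with t_0 = -2/5, the (-1)^k factor (prefactor -2/5) folds into the argument's sign.
Ratio: r(k) = (-2/7) * (k-3/8) / [(k+1)] ; factor over Q: parameters, x = (-2/7), and C = -2/5.

Canonical form: C = -2/5 times 1F0 with upper {-3/8}, lower {-}, x = -2/7. Verdict at x = -2/7: the I4 binomial reduction matches (the 1F0 binomial series: exponent 3/8, x = -2/7). Its exact value is (-2/5) * (9/7)^(3/8).


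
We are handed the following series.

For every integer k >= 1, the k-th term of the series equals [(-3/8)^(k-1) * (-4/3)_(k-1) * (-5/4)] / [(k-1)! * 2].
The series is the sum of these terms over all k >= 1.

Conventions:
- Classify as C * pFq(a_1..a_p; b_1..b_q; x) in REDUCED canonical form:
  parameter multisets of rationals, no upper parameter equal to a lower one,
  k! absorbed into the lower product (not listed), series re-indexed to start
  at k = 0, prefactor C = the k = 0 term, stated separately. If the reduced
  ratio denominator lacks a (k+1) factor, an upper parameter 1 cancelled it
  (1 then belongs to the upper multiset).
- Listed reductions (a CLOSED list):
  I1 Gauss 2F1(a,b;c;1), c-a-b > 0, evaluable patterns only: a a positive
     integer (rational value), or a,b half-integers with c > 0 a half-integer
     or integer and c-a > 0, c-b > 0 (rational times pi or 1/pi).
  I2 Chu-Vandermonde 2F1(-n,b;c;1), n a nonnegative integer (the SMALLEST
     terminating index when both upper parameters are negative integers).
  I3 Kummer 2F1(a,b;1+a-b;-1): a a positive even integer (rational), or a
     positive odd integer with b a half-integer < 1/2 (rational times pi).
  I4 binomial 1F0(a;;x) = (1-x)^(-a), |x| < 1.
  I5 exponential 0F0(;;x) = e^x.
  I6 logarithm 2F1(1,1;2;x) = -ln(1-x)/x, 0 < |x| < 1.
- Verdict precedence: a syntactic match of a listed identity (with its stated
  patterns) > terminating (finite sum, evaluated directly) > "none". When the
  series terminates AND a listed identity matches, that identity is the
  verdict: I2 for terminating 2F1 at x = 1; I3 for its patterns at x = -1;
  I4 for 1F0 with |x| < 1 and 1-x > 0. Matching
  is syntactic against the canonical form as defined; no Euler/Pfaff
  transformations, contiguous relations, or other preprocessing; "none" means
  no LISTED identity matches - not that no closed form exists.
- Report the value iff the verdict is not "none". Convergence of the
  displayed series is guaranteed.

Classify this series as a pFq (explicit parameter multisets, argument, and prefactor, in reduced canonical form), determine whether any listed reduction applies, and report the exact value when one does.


First insight: t_0 = -5/8 here, and the constant factors (C = -5/8) combine into one prefactor.
Step ratio: r(k) = (-3/8) * (k-4/3) / [(k+1)] - rational in k. x = (-3/8); t_0 = -5/8; negate the roots.

Reduced: x = -3/8, 1F0, upper = {-4/3}, lower = {-}, C = -5/8. Verdict at x = -3/8: the I4 binomial reduction matches (the 1F0 binomial series: exponent 4/3, x = -3/8). Value: (-5/8) * (11/8)^(4/3).


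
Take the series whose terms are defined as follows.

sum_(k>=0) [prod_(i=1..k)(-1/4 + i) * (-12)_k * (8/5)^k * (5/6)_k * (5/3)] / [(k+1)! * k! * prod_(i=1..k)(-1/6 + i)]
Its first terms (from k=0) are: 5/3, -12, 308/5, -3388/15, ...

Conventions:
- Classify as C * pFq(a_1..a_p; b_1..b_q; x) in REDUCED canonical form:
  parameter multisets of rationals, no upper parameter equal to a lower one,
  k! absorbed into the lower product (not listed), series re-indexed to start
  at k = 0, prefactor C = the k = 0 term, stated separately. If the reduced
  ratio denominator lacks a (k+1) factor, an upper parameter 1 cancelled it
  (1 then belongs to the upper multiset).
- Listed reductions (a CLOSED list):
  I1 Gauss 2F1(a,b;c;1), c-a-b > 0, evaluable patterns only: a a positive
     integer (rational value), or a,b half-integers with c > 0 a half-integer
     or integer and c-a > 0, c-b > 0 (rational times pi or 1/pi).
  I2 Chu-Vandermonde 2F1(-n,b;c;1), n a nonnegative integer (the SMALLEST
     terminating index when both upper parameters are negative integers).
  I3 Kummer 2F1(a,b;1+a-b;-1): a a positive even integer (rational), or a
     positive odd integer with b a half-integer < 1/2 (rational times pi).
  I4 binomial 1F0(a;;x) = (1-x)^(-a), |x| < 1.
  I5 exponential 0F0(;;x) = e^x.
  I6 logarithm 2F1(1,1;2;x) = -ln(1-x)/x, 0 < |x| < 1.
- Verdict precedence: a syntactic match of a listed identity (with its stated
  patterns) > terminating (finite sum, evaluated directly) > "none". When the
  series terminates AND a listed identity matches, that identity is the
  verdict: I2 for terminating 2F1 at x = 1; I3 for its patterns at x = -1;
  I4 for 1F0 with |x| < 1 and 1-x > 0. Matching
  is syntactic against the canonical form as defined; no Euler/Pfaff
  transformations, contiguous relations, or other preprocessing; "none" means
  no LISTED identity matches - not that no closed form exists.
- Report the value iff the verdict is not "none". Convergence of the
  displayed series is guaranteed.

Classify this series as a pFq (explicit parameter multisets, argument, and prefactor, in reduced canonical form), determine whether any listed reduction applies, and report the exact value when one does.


Key step: with t_0 = 5/3, the lower running product (prefactor 5/3) is a rising factorial.
Term ratio: r(k) = (8/5) * (k-12) (k+3/4) / [(k+2) (k+1)] - rational in k. x = (8/5); t_0 = 5/3; negate the roots.

Reduced: x = 8/5, 2F1, upper = {-12, 3/4}, lower = {2}, C = 5/3. Verdict: terminating (-12 upstairs). 13 nonzero terms in all; added directly. Hence: 9204791/48828125.


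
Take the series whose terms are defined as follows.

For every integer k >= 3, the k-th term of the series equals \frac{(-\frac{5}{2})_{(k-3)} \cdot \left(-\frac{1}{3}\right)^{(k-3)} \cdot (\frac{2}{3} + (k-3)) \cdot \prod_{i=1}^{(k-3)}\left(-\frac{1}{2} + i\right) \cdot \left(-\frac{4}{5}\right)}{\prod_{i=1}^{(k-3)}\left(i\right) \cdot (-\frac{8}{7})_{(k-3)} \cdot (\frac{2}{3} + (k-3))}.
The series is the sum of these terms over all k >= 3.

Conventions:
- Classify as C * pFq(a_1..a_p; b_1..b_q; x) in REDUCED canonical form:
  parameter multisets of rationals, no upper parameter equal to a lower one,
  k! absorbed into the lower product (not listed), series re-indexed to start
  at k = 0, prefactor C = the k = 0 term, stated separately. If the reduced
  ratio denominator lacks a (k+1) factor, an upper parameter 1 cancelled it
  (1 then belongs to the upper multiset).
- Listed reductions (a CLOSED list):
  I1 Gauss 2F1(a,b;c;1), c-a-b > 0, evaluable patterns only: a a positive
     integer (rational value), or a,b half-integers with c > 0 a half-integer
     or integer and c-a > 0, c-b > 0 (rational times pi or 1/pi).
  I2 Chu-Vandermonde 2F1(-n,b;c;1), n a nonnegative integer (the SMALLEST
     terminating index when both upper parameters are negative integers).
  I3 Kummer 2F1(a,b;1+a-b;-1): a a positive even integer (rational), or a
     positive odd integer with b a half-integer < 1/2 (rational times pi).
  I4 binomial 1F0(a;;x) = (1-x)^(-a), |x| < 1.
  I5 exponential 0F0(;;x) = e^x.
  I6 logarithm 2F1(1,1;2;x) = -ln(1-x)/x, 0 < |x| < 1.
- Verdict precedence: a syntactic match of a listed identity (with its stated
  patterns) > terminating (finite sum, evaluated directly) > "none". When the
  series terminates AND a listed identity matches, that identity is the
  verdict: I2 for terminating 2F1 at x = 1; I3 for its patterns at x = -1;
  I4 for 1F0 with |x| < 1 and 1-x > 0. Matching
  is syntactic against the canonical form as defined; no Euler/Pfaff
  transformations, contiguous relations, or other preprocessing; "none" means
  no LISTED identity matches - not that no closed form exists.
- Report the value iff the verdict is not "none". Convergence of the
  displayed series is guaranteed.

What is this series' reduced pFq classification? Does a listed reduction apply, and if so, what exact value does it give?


The series (x = -\frac{1}{3}) is 2F1: upper {-\frac{5}{2}, \frac{1}{2}}, lower {-\frac{8}{7}}, prefactor -\frac{4}{5}. Verdict: none. No listed pattern accepts 2F1(-\frac{5}{2}, \frac{1}{2}; -\frac{8}{7}; -\frac{1}{3}).

Key observation: with t_0 = -\frac{4}{5}, the running product (prefactor -4/5) telescopes to a rising factorial.
Consecutive-term ratio: r(k) = -\frac{1}{3} * (k-\frac{5}{2}) (k+\frac{1}{2}) / [(k-\frac{8}{7}) (k+1)] - rational in k. x = -\frac{1}{3}; t_0 = -\frac{4}{5}; negate the roots.


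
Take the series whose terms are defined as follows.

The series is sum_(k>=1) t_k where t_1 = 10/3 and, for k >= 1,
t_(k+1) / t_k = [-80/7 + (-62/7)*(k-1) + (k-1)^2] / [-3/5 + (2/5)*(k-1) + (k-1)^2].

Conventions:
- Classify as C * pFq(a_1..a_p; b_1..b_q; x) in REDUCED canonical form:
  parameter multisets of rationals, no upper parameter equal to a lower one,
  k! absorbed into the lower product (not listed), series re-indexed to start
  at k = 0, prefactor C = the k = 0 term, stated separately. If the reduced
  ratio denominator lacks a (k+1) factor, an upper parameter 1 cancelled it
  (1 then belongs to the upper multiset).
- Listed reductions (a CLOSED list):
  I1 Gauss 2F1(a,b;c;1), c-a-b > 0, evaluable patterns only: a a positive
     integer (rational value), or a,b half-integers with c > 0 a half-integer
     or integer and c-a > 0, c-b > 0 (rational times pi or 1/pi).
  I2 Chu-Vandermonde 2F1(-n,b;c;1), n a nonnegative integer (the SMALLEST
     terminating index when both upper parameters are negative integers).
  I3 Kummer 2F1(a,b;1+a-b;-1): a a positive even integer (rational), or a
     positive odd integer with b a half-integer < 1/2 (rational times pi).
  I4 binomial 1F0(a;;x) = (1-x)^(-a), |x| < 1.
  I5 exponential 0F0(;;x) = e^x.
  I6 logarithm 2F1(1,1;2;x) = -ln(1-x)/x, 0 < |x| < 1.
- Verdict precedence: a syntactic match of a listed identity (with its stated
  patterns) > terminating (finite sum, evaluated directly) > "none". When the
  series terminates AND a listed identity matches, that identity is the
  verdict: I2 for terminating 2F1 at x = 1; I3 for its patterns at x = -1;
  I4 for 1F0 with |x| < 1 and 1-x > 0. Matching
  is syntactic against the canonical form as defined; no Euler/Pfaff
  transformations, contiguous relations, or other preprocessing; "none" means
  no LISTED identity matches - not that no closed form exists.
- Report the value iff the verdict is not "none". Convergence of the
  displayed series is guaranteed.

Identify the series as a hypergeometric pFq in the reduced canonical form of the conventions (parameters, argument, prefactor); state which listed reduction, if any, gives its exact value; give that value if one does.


The series (x = 1) is 2F1: upper {-10, 8/7}, lower {-3/5}, prefactor 10/3. Verdict (x = 1): Chu-Vandermonde (I2) applies (terminating 2F1 at x = 1 with n = 10, b = 8/7, c = -3/5). Sum: -189088261715405/470133161069166.

First insight: t_0 being 10/3, the expanded ratio factors over Q; C = 10/3, roots give parameters.
Adjacent-term ratio: r(k) = 1 * (k-10) (k+8/7) / [(k-3/5) (k+1)] - rational in k. x = 1; t_0 = 10/3; negate the roots.


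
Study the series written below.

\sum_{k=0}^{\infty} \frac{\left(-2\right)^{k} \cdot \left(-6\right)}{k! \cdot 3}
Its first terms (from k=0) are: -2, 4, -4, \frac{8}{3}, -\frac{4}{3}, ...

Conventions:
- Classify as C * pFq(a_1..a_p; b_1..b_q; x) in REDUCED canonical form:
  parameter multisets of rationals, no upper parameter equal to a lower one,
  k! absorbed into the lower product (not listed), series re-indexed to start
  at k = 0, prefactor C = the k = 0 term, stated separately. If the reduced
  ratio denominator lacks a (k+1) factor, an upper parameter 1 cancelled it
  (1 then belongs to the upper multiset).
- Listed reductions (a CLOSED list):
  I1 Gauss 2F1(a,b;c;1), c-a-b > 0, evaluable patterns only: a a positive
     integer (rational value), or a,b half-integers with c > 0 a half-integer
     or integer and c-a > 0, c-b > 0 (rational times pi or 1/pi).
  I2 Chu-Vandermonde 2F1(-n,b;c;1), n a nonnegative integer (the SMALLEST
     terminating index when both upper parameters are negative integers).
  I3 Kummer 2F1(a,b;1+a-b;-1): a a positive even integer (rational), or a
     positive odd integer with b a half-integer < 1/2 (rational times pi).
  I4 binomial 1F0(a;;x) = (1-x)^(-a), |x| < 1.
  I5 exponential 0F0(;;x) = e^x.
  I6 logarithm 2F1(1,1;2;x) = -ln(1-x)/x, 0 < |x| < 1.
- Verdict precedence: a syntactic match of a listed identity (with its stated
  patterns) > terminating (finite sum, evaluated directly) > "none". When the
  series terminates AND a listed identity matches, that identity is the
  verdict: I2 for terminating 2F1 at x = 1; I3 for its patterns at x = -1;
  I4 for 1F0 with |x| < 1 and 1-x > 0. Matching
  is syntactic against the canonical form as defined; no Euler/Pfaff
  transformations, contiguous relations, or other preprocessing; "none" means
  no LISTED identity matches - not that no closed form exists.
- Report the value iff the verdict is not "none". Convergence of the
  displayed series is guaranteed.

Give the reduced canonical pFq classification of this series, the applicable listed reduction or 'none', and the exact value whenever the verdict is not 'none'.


Key step: t_0 = -2 here, and the constant factors (C = -2, x = -2) combine into one prefactor.
Consecutive-term ratio: r(k) = -2 * 1 / [(k+1)] ; factor over Q: parameters, x = -2, and C = -2.

With C = -2: the canonical form is 0F0(-; -; -2). Verdict (x = -2): exponential (I5) applies (the 0F0 exponential series at x = -2). Hence: \left(-2\right) \cdot e^{-2}.
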